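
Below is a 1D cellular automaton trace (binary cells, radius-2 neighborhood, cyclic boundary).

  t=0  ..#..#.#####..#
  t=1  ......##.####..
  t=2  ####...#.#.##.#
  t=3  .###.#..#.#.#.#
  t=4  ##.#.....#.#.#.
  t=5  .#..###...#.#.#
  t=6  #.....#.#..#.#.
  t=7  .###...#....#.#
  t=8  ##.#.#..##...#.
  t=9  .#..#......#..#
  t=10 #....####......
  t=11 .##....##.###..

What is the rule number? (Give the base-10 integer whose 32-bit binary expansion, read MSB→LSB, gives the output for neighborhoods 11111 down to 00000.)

4068683009

  #####|#  b31=1 t=0,i=9
  ####.|#  b30=1 t=0,i=10
  ###.#|#  b29=1 t=3,i=3
  ###..|#  b28=1 t=0,i=11
  ##.##|.  b27=0 t=1,i=8
  ##.#.|.  b26=0 t=3,i=4
  ##..#|#  b25=1 t=0,i=12
  ##...|.  b24=0 t=1,i=13
  #.###|#  b23=1 t=0,i=7
  #.##.|.  b22=0 t=2,i=11
  #.#.#|.  b21=0 t=2,i=9
  #.#..|.  b20=0 t=3,i=5
  #..##|.  b19=0 t=5,i=3
  #..#.|.  b18=0 t=0,i=1
  #...#|#  b17=1 t=2,i=5
  #....|#  b16=1 t=1,i=14
  .####|.  b15=0 t=0,i=8
  .###.|.  b14=0 t=3,i=2
  .##.#|#  b13=1 t=1,i=7
  .##..|.  b12=0 t=8,i=9
  .#.##|#  b11=1 t=0,i=6
  .#.#.|#  b10=1 t=2,i=8
  .#..#|.  b9=0 t=0,i=0
  .#...|#  b8=1 t=4,i=4
  ..###|.  b7=0 t=5,i=4
  ..##.|.  b6=0 t=1,i=6
  ..#.#|.  b5=0 t=0,i=5
  ..#..|.  b4=0 t=0,i=2
  ...##|.  b3=0 t=1,i=5
  ...#.|.  b2=0 t=2,i=6
  ....#|.  b1=0 t=1,i=4
  .....|#  b0=1 t=1,i=0
  bits 11110010100000110010110100000001 = 4068683009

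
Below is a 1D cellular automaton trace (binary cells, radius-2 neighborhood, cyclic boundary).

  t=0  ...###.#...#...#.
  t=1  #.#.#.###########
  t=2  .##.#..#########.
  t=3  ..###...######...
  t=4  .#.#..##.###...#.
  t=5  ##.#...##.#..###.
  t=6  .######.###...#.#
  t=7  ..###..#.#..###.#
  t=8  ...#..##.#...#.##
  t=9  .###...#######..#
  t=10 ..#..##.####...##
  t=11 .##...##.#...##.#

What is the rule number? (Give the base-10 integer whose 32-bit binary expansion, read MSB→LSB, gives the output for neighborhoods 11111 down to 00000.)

2352476476

  nb #####: next=#  (t=1,i=8, bit31=1)
  nb ####.: next=.  (t=1,i=16, bit30=0)
  nb ###.#: next=.  (t=0,i=5, bit29=0)
  nb ###..: next=.  (t=2,i=15, bit28=0)
  nb ##.##: next=#  (t=4,i=8, bit27=1)
  nb ##.#.: next=#  (t=0,i=6, bit26=1)
  nb ##..#: next=.  (t=2,i=16, bit25=0)
  nb ##...: next=.  (t=3,i=5, bit24=0)
  nb #.###: next=.  (t=1,i=6, bit23=0)
  nb #.##.: next=.  (t=5,i=0, bit22=0)
  nb #.#.#: next=#  (t=1,i=2, bit21=1)
  nb #.#..: next=#  (t=0,i=7, bit20=1)
  nb #..##: next=.  (t=2,i=0, bit19=0)
  nb #..#.: next=#  (t=4,i=0, bit18=1)
  nb #...#: next=#  (t=0,i=9, bit17=1)
  nb #....: next=#  (t=0,i=0, bit16=1)
  nb .####: next=#  (t=1,i=7, bit15=1)
  nb .###.: next=#  (t=0,i=4, bit14=1)
  nb .##.#: next=#  (t=2,i=2, bit13=1)
  nb .##..: next=#  (t=8,i=16, bit12=1)
  nb .#.##: next=.  (t=1,i=5, bit11=0)
  nb .#.#.: next=.  (t=1,i=3, bit10=0)
  nb .#..#: next=.  (t=2,i=5, bit9=0)
  nb .#...: next=#  (t=0,i=8, bit8=1)
  nb ..###: next=.  (t=0,i=3, bit7=0)
  nb ..##.: next=.  (t=2,i=1, bit6=0)
  nb ..#.#: next=#  (t=4,i=1, bit5=1)
  nb ..#..: next=#  (t=0,i=11, bit4=1)
  nb ...##: next=#  (t=0,i=2, bit3=1)
  nb ...#.: next=#  (t=0,i=10, bit2=1)
  nb ....#: next=.  (t=0,i=1, bit1=0)
  nb .....: next=.  (t=3,i=16, bit0=0)
  bits 10001100001101111111000100111100 = 2352476476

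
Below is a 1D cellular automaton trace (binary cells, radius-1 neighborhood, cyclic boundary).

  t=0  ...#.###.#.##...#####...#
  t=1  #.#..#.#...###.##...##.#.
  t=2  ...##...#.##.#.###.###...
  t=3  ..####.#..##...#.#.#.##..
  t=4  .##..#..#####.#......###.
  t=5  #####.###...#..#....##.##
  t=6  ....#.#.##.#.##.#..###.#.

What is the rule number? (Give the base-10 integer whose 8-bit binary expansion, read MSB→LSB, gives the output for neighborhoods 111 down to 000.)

90

  ###|.  b7=0 t=0,i=6
  ##.|#  b6=1 t=0,i=7
  #.#|.  b5=0 t=0,i=4
  #..|#  b4=1 t=0,i=0
  .##|#  b3=1 t=0,i=5
  .#.|.  b2=0 t=0,i=3
  ..#|#  b1=1 t=0,i=2
  ...|.  b0=0 t=0,i=1
  bits 01011010 = 90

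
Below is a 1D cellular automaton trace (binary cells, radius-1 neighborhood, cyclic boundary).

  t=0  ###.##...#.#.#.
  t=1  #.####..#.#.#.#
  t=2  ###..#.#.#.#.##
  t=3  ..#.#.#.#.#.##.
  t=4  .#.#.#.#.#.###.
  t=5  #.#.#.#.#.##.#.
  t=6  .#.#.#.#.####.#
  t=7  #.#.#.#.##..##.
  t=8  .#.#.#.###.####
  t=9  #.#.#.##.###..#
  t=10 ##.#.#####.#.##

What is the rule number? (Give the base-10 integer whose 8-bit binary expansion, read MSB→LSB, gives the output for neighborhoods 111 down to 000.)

106

  [7] ### => .  t=0,i=1
  [6] ##. => #  t=0,i=2
  [5] #.# => #  t=0,i=3
  [4] #.. => .  t=0,i=6
  [3] .## => #  t=0,i=0
  [2] .#. => .  t=0,i=9
  [1] ..# => #  t=0,i=8
  [0] ... => .  t=0,i=7
  bits 01101010 = 106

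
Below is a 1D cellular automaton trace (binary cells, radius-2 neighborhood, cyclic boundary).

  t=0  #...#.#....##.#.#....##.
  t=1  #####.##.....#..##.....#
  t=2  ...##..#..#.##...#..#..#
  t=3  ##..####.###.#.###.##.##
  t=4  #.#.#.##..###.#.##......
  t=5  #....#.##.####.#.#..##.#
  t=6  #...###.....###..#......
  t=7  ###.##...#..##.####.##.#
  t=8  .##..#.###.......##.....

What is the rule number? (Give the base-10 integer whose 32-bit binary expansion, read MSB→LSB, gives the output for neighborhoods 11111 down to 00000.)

  ##### -> .   bit 31 = 0  t=1,i=1
  ####. -> #   bit 30 = 1  t=1,i=3
  ###.# -> #   bit 29 = 1  t=1,i=4
  ###.. -> .   bit 28 = 0  t=3,i=1
  ##.## -> .   bit 27 = 0  t=1,i=5
  ##.#. -> #   bit 26 = 1  t=0,i=13
  ##..# -> #   bit 25 = 1  t=2,i=5
  ##... -> .   bit 24 = 0  t=1,i=8
  #.### -> .   bit 23 = 0  t=3,i=9
  #.##. -> .   bit 22 = 0  t=1,i=6
  #.#.# -> .   bit 21 = 0  t=0,i=14
  #.#.. -> #   bit 20 = 1  t=0,i=0
  #..## -> .   bit 19 = 0  t=1,i=15
  #..#. -> #   bit 18 = 1  t=2,i=6
  #...# -> #   bit 17 = 1  t=0,i=2
  #.... -> .   bit 16 = 0  t=0,i=8
  .#### -> .   bit 15 = 0  t=1,i=0
  .###. -> #   bit 14 = 1  t=3,i=10
  .##.# -> .   bit 13 = 0  t=0,i=12
  .##.. -> #   bit 12 = 1  t=1,i=7
  .#.## -> #   bit 11 = 1  t=2,i=11
  .#.#. -> .   bit 10 = 0  t=0,i=5
  .#..# -> .   bit 9 = 0  t=1,i=14
  .#... -> #   bit 8 = 1  t=0,i=1
  ..### -> #   bit 7 = 1  t=1,i=23
  ..##. -> .   bit 6 = 0  t=0,i=11
  ..#.# -> #   bit 5 = 1  t=0,i=4
  ..#.. -> #   bit 4 = 1  t=1,i=13
  ...## -> .   bit 3 = 0  t=0,i=10
  ...#. -> #   bit 2 = 1  t=0,i=3
  ....# -> .   bit 1 = 0  t=0,i=9
  ..... -> #   bit 0 = 1  t=1,i=10
  bits 01100110000101100101100110110101 = 1712740789

1712740789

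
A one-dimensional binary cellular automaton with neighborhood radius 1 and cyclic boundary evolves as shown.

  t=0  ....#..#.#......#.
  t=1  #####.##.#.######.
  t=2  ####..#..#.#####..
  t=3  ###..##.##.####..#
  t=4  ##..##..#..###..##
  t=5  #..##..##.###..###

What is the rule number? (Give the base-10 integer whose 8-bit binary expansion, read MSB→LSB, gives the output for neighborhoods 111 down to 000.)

  [7] ### => #  t=1,i=1
  [6] ##. => .  t=1,i=4
  [5] #.# => .  t=0,i=8
  [4] #.. => .  t=0,i=5
  [3] .## => #  t=1,i=0
  [2] .#. => #  t=0,i=4
  [1] ..# => #  t=0,i=3
  [0] ... => #  t=0,i=0
  bits 10001111 = 143

143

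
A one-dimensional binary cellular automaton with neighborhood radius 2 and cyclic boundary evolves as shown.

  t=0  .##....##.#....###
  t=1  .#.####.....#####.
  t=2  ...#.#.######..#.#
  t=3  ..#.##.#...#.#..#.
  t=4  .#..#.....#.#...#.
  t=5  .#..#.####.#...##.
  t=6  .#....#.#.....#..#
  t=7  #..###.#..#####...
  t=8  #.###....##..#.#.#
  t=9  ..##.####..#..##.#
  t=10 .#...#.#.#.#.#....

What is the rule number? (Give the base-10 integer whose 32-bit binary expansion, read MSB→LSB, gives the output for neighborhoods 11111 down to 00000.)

1139360927

  [31] ##### => .  t=1,i=14
  [30] ####. => #  t=1,i=5
  [29] ###.# => .  t=0,i=17
  [28] ###.. => .  t=1,i=6
  [27] ##.## => .  t=0,i=0
  [26] ##.#. => .  t=0,i=9
  [25] ##..# => #  t=1,i=17
  [24] ##... => #  t=0,i=3
  [23] #.### => #  t=1,i=3
  [22] #.##. => #  t=0,i=1
  [21] #.#.# => #  t=2,i=5
  [20] #.#.. => .  t=0,i=10
  [19] #..## => #  t=7,i=2
  [18] #..#. => .  t=1,i=0
  [17] #...# => .  t=2,i=1
  [16] #.... => #  t=0,i=4
  [15] .#### => .  t=1,i=4
  [14] .###. => #  t=0,i=16
  [13] .##.# => .  t=0,i=8
  [12] .##.. => .  t=0,i=2
  [11] .#.## => .  t=1,i=2
  [10] .#.#. => #  t=2,i=4
  [9] .#..# => .  t=3,i=14
  [8] .#... => .  t=0,i=11
  [7] ..### => #  t=0,i=15
  [6] ..##. => .  t=0,i=7
  [5] ..#.# => .  t=1,i=1
  [4] ..#.. => #  t=3,i=16
  [3] ...## => #  t=0,i=6
  [2] ...#. => #  t=2,i=2
  [1] ....# => #  t=0,i=5
  [0] ..... => #  t=1,i=9
  bits 01000011111010010100010010011111 = 1139360927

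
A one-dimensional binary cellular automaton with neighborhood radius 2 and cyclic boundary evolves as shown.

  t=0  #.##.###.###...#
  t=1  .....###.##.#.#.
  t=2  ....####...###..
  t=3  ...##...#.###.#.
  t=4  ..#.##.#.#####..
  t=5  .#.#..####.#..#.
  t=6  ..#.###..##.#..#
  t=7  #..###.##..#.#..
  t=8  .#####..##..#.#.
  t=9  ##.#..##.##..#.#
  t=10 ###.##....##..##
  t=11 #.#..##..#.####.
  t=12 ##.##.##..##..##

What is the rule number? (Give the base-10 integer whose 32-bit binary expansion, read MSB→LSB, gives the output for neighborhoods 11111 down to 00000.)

  ##### -> #   bit 31 = 1  t=4,i=11
  ####. -> .   bit 30 = 0  t=2,i=6
  ###.# -> #   bit 29 = 1  t=0,i=7
  ###.. -> .   bit 28 = 0  t=0,i=11
  ##.## -> .   bit 27 = 0  t=0,i=1
  ##.#. -> #   bit 26 = 1  t=1,i=11
  ##..# -> #   bit 25 = 1  t=6,i=7
  ##... -> #   bit 24 = 1  t=0,i=12
  #.### -> #   bit 23 = 1  t=0,i=5
  #.##. -> .   bit 22 = 0  t=0,i=2
  #.#.# -> #   bit 21 = 1  t=1,i=12
  #.#.. -> .   bit 20 = 0  t=1,i=14
  #..## -> #   bit 19 = 1  t=5,i=5
  #..#. -> .   bit 18 = 0  t=5,i=0
  #...# -> .   bit 17 = 0  t=0,i=13
  #.... -> .   bit 16 = 0  t=1,i=0
  .#### -> .   bit 15 = 0  t=2,i=5
  .###. -> #   bit 14 = 1  t=0,i=6
  .##.# -> .   bit 13 = 0  t=0,i=0
  .##.. -> #   bit 12 = 1  t=3,i=4
  .#.## -> #   bit 11 = 1  t=3,i=9
  .#.#. -> #   bit 10 = 1  t=1,i=13
  .#..# -> #   bit 9 = 1  t=5,i=4
  .#... -> .   bit 8 = 0  t=1,i=15
  ..### -> #   bit 7 = 1  t=1,i=5
  ..##. -> .   bit 6 = 0  t=0,i=15
  ..#.# -> .   bit 5 = 0  t=3,i=8
  ..#.. -> .   bit 4 = 0  t=5,i=14
  ...## -> #   bit 3 = 1  t=0,i=14
  ...#. -> #   bit 2 = 1  t=3,i=7
  ....# -> .   bit 1 = 0  t=1,i=3
  ..... -> .   bit 0 = 0  t=1,i=1
  bits 10100111101010000101111010001100 = 2812829324

2812829324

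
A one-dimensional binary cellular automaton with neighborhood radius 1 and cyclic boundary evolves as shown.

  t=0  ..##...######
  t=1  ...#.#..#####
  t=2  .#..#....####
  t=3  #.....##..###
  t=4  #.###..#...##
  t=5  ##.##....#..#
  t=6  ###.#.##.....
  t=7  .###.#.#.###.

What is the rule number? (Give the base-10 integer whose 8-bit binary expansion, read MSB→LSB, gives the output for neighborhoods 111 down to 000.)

  ### -> #   bit 7 = 1  t=0,i=8
  ##. -> #   bit 6 = 1  t=0,i=3
  #.# -> #   bit 5 = 1  t=1,i=4
  #.. -> .   bit 4 = 0  t=0,i=0
  .## -> .   bit 3 = 0  t=0,i=2
  .#. -> .   bit 2 = 0  t=1,i=3
  ..# -> .   bit 1 = 0  t=0,i=1
  ... -> #   bit 0 = 1  t=0,i=5
  bits 11100001 = 225

225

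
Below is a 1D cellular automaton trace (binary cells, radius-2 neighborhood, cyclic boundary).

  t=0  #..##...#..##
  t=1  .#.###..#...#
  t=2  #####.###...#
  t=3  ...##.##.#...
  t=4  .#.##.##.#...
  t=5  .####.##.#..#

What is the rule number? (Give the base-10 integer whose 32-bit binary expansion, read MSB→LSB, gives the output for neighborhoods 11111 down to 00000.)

1676967026

  #####|.  b31=0 t=2,i=1
  ####.|#  b30=1 t=2,i=3
  ###.#|#  b29=1 t=2,i=4
  ###..|.  b28=0 t=0,i=0
  ##.##|.  b27=0 t=2,i=5
  ##.#.|.  b26=0 t=3,i=8
  ##..#|#  b25=1 t=0,i=1
  ##...|#  b24=1 t=0,i=5
  #.###|#  b23=1 t=1,i=3
  #.##.|#  b22=1 t=3,i=6
  #.#.#|#  b21=1 t=1,i=1
  #.#..|#  b20=1 t=3,i=9
  #..##|.  b19=0 t=0,i=2
  #..#.|#  b18=1 t=1,i=7
  #...#|.  b17=0 t=0,i=6
  #....|.  b16=0 t=3,i=11
  .####|.  b15=0 t=2,i=0
  .###.|#  b14=1 t=0,i=12
  .##.#|#  b13=1 t=3,i=4
  .##..|#  b12=1 t=0,i=4
  .#.##|#  b11=1 t=1,i=2
  .#.#.|#  b10=1 t=1,i=0
  .#..#|.  b9=0 t=0,i=9
  .#...|.  b8=0 t=1,i=9
  ..###|.  b7=0 t=0,i=11
  ..##.|#  b6=1 t=0,i=3
  ..#.#|#  b5=1 t=1,i=12
  ..#..|#  b4=1 t=0,i=8
  ...##|.  b3=0 t=2,i=11
  ...#.|.  b2=0 t=0,i=7
  ....#|#  b1=1 t=3,i=1
  .....|.  b0=0 t=3,i=0
  bits 01100011111101000111110001110010 = 1676967026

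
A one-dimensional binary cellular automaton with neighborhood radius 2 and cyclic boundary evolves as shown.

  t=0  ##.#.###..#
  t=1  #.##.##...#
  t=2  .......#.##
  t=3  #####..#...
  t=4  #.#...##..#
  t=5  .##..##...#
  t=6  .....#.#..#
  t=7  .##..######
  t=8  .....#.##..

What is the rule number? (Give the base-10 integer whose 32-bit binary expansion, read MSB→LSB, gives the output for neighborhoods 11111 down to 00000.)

  [31] ##### => #  t=3,i=2
  [30] ####. => .  t=3,i=3
  [29] ###.# => .  t=0,i=1
  [28] ###.. => .  t=0,i=7
  [27] ##.## => .  t=1,i=1
  [26] ##.#. => #  t=0,i=2
  [25] ##..# => .  t=0,i=8
  [24] ##... => #  t=1,i=7
  [23] #.### => #  t=0,i=5
  [22] #.##. => .  t=1,i=2
  [21] #.#.# => #  t=0,i=3
  [20] #.#.. => #  t=4,i=2
  [19] #..## => .  t=0,i=9
  [18] #..#. => #  t=3,i=6
  [17] #...# => .  t=1,i=8
  [16] #.... => #  t=2,i=1
  [15] .#### => .  t=3,i=1
  [14] .###. => #  t=0,i=0
  [13] .##.# => .  t=1,i=0
  [12] .##.. => .  t=1,i=6
  [11] .#.## => .  t=0,i=4
  [10] .#.#. => #  t=6,i=6
  [9] .#..# => #  t=6,i=8
  [8] .#... => .  t=3,i=8
  [7] ..### => #  t=0,i=10
  [6] ..##. => #  t=1,i=10
  [5] ..#.# => #  t=2,i=7
  [4] ..#.. => #  t=3,i=7
  [3] ...## => #  t=1,i=9
  [2] ...#. => .  t=2,i=6
  [1] ....# => .  t=2,i=5
  [0] ..... => #  t=2,i=2
  bits 10000101101101010100011011111001 = 2243249913

2243249913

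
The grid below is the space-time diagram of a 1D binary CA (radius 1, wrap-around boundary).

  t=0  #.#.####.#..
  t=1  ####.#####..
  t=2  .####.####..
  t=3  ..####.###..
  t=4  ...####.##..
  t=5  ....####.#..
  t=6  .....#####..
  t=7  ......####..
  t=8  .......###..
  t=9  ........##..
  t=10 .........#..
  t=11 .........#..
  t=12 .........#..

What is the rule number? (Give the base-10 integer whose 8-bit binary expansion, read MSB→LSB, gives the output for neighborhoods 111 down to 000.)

228

  ###|#  b7=1 t=0,i=5
  ##.|#  b6=1 t=0,i=7
  #.#|#  b5=1 t=0,i=1
  #..|.  b4=0 t=0,i=10
  .##|.  b3=0 t=0,i=4
  .#.|#  b2=1 t=0,i=0
  ..#|.  b1=0 t=0,i=11
  ...|.  b0=0 t=2,i=11
  bits 11100100 = 228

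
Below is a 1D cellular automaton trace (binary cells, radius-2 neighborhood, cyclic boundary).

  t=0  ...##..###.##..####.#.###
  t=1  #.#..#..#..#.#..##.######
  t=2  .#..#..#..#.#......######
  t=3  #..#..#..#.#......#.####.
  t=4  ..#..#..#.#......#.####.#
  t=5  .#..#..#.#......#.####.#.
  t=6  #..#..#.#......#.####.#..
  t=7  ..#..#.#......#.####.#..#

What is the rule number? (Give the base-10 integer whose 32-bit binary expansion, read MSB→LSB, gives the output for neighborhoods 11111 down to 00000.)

  ##### -> #   bit 31 = 1  t=1,i=21
  ####. -> #   bit 30 = 1  t=0,i=17
  ###.# -> .   bit 29 = 0  t=0,i=9
  ###.. -> #   bit 28 = 1  t=0,i=24
  ##.## -> .   bit 27 = 0  t=0,i=10
  ##.#. -> #   bit 26 = 1  t=0,i=19
  ##..# -> #   bit 25 = 1  t=0,i=5
  ##... -> #   bit 24 = 1  t=0,i=0
  #.### -> #   bit 23 = 1  t=0,i=22
  #.##. -> #   bit 22 = 1  t=0,i=11
  #.#.# -> #   bit 21 = 1  t=0,i=20
  #.#.. -> .   bit 20 = 0  t=1,i=2
  #..## -> .   bit 19 = 0  t=0,i=6
  #..#. -> #   bit 18 = 1  t=1,i=4
  #...# -> .   bit 17 = 0  t=0,i=1
  #.... -> .   bit 16 = 0  t=2,i=14
  .#### -> #   bit 15 = 1  t=0,i=16
  .###. -> #   bit 14 = 1  t=0,i=8
  .##.# -> .   bit 13 = 0  t=1,i=17
  .##.. -> .   bit 12 = 0  t=0,i=4
  .#.## -> #   bit 11 = 1  t=0,i=21
  .#.#. -> #   bit 10 = 1  t=1,i=12
  .#..# -> .   bit 9 = 0  t=1,i=3
  .#... -> .   bit 8 = 0  t=2,i=13
  ..### -> .   bit 7 = 0  t=0,i=7
  ..##. -> .   bit 6 = 0  t=0,i=3
  ..#.# -> .   bit 5 = 0  t=1,i=11
  ..#.. -> .   bit 4 = 0  t=1,i=5
  ...## -> #   bit 3 = 1  t=0,i=2
  ...#. -> #   bit 2 = 1  t=3,i=17
  ....# -> .   bit 1 = 0  t=2,i=17
  ..... -> .   bit 0 = 0  t=2,i=15
  bits 11010111111001001100110000001100 = 3622095884

3622095884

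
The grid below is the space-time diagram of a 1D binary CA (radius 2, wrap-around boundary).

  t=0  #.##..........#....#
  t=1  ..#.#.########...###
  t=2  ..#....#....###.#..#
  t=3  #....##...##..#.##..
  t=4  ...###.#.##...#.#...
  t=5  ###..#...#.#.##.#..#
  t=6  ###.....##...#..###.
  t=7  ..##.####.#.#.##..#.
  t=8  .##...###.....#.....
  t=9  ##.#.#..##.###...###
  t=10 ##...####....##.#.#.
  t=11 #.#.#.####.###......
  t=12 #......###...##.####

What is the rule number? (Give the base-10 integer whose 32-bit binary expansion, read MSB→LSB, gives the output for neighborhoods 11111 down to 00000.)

1901625967

  ##### -> .   bit 31 = 0  t=1,i=8
  ####. -> #   bit 30 = 1  t=1,i=12
  ###.# -> #   bit 29 = 1  t=2,i=14
  ###.. -> #   bit 28 = 1  t=1,i=13
  ##.## -> .   bit 27 = 0  t=0,i=1
  ##.#. -> .   bit 26 = 0  t=2,i=15
  ##..# -> .   bit 25 = 0  t=1,i=0
  ##... -> #   bit 24 = 1  t=0,i=4
  #.### -> .   bit 23 = 0  t=1,i=6
  #.##. -> #   bit 22 = 1  t=0,i=2
  #.#.# -> .   bit 21 = 0  t=1,i=4
  #.#.. -> #   bit 20 = 1  t=2,i=16
  #..## -> #   bit 19 = 1  t=5,i=18
  #..#. -> .   bit 18 = 0  t=1,i=1
  #...# -> .   bit 17 = 0  t=1,i=15
  #.... -> .   bit 16 = 0  t=0,i=5
  .#### -> #   bit 15 = 1  t=1,i=7
  .###. -> .   bit 14 = 0  t=1,i=18
  .##.# -> .   bit 13 = 0  t=0,i=0
  .##.. -> .   bit 12 = 0  t=0,i=3
  .#.## -> .   bit 11 = 0  t=1,i=5
  .#.#. -> .   bit 10 = 0  t=1,i=3
  .#..# -> #   bit 9 = 1  t=2,i=0
  .#... -> .   bit 8 = 0  t=0,i=15
  ..### -> .   bit 7 = 0  t=1,i=17
  ..##. -> #   bit 6 = 1  t=0,i=19
  ..#.# -> #   bit 5 = 1  t=1,i=2
  ..#.. -> .   bit 4 = 0  t=0,i=14
  ...## -> #   bit 3 = 1  t=0,i=18
  ...#. -> #   bit 2 = 1  t=0,i=13
  ....# -> #   bit 1 = 1  t=0,i=12
  ..... -> #   bit 0 = 1  t=0,i=6
  bits 01110001010110001000001001101111 = 1901625967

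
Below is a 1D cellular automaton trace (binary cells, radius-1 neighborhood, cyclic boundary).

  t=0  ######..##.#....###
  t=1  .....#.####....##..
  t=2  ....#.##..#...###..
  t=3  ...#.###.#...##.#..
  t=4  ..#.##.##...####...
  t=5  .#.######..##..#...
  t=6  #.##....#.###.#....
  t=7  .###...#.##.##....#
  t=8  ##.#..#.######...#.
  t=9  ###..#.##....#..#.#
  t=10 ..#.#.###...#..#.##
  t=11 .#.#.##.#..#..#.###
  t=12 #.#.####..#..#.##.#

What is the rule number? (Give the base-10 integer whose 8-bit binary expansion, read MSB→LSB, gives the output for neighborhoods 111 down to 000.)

106

  ### -> .   bit 7 = 0  t=0,i=0
  ##. -> #   bit 6 = 1  t=0,i=5
  #.# -> #   bit 5 = 1  t=0,i=10
  #.. -> .   bit 4 = 0  t=0,i=6
  .## -> #   bit 3 = 1  t=0,i=8
  .#. -> .   bit 2 = 0  t=0,i=11
  ..# -> #   bit 1 = 1  t=0,i=7
  ... -> .   bit 0 = 0  t=0,i=13
  bits 01101010 = 106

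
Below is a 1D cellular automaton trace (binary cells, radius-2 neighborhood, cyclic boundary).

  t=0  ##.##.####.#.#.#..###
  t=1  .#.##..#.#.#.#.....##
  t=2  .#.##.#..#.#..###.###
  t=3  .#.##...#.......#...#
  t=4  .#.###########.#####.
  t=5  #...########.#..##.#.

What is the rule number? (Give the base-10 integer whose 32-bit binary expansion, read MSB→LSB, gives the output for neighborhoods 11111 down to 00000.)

  ##### -> #   bit 31 = 1  t=0,i=20
  ####. -> .   bit 30 = 0  t=0,i=0
  ###.# -> #   bit 29 = 1  t=0,i=1
  ###.. -> #   bit 28 = 1  t=4,i=19
  ##.## -> .   bit 27 = 0  t=0,i=2
  ##.#. -> .   bit 26 = 0  t=0,i=10
  ##..# -> .   bit 25 = 0  t=1,i=5
  ##... -> #   bit 24 = 1  t=3,i=5
  #.### -> .   bit 23 = 0  t=0,i=6
  #.##. -> #   bit 22 = 1  t=0,i=3
  #.#.# -> #   bit 21 = 1  t=0,i=11
  #.#.. -> .   bit 20 = 0  t=0,i=15
  #..## -> .   bit 19 = 0  t=0,i=17
  #..#. -> #   bit 18 = 1  t=1,i=6
  #...# -> #   bit 17 = 1  t=3,i=6
  #.... -> #   bit 16 = 1  t=1,i=15
  .#### -> #   bit 15 = 1  t=0,i=7
  .###. -> .   bit 14 = 0  t=2,i=15
  .##.# -> #   bit 13 = 1  t=0,i=4
  .##.. -> #   bit 12 = 1  t=1,i=4
  .#.## -> .   bit 11 = 0  t=1,i=2
  .#.#. -> .   bit 10 = 0  t=0,i=12
  .#..# -> .   bit 9 = 0  t=0,i=16
  .#... -> #   bit 8 = 1  t=1,i=14
  ..### -> .   bit 7 = 0  t=0,i=18
  ..##. -> #   bit 6 = 1  t=1,i=19
  ..#.# -> .   bit 5 = 0  t=1,i=7
  ..#.. -> #   bit 4 = 1  t=3,i=8
  ...## -> #   bit 3 = 1  t=1,i=18
  ...#. -> #   bit 2 = 1  t=3,i=7
  ....# -> .   bit 1 = 0  t=1,i=17
  ..... -> #   bit 0 = 1  t=1,i=16
  bits 10110001011001111011000101011101 = 2976362845

2976362845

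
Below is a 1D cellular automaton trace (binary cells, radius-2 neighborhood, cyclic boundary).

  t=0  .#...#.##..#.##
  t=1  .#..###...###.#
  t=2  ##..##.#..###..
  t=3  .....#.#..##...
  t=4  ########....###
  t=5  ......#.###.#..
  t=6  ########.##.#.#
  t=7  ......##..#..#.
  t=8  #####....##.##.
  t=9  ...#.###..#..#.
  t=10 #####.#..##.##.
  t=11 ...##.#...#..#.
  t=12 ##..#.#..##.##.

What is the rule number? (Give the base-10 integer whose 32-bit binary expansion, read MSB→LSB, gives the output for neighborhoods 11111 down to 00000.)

  ##### -> .   bit 31 = 0  t=4,i=0
  ####. -> #   bit 30 = 1  t=4,i=6
  ###.# -> #   bit 29 = 1  t=1,i=12
  ###.. -> .   bit 28 = 0  t=1,i=6
  ##.## -> .   bit 27 = 0  t=6,i=8
  ##.#. -> .   bit 26 = 0  t=0,i=0
  ##..# -> .   bit 25 = 0  t=0,i=9
  ##... -> #   bit 24 = 1  t=1,i=7
  #.### -> .   bit 23 = 0  t=5,i=8
  #.##. -> .   bit 22 = 0  t=0,i=7
  #.#.# -> .   bit 21 = 0  t=1,i=14
  #.#.. -> #   bit 20 = 1  t=0,i=1
  #..## -> .   bit 19 = 0  t=1,i=3
  #..#. -> #   bit 18 = 1  t=0,i=10
  #...# -> .   bit 17 = 0  t=0,i=3
  #.... -> #   bit 16 = 1  t=3,i=13
  .#### -> .   bit 15 = 0  t=4,i=13
  .###. -> #   bit 14 = 1  t=1,i=5
  .##.# -> #   bit 13 = 1  t=0,i=14
  .##.. -> .   bit 12 = 0  t=0,i=8
  .#.## -> #   bit 11 = 1  t=0,i=6
  .#.#. -> #   bit 10 = 1  t=1,i=0
  .#..# -> .   bit 9 = 0  t=1,i=2
  .#... -> .   bit 8 = 0  t=0,i=2
  ..### -> #   bit 7 = 1  t=1,i=4
  ..##. -> .   bit 6 = 0  t=2,i=0
  ..#.# -> #   bit 5 = 1  t=0,i=5
  ..#.. -> #   bit 4 = 1  t=7,i=10
  ...## -> .   bit 3 = 0  t=1,i=9
  ...#. -> #   bit 2 = 1  t=0,i=4
  ....# -> #   bit 1 = 1  t=3,i=3
  ..... -> #   bit 0 = 1  t=3,i=0
  bits 01100001000101010110110010110111 = 1628794039

1628794039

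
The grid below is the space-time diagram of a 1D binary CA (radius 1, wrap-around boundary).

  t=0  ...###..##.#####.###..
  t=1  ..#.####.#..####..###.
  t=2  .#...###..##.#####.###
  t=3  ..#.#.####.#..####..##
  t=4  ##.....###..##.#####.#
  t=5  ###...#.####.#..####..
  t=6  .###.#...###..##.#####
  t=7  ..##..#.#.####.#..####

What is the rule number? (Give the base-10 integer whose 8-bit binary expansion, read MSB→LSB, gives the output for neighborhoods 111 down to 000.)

  nb ###: next=#  (t=0,i=4, bit7=1)
  nb ##.: next=#  (t=0,i=5, bit6=1)
  nb #.#: next=.  (t=0,i=10, bit5=0)
  nb #..: next=#  (t=0,i=6, bit4=1)
  nb .##: next=.  (t=0,i=3, bit3=0)
  nb .#.: next=.  (t=1,i=2, bit2=0)
  nb ..#: next=#  (t=0,i=2, bit1=1)
  nb ...: next=.  (t=0,i=0, bit0=0)
  bits 11010010 = 210

210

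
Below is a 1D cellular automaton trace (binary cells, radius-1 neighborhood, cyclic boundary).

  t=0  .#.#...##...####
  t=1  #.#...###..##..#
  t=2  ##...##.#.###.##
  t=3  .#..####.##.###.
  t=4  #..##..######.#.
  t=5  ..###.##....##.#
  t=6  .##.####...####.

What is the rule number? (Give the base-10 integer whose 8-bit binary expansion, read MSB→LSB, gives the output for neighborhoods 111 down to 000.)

  nb ###: next=.  (t=0,i=13, bit7=0)
  nb ##.: next=#  (t=0,i=8, bit6=1)
  nb #.#: next=#  (t=0,i=0, bit5=1)
  nb #..: next=.  (t=0,i=4, bit4=0)
  nb .##: next=#  (t=0,i=7, bit3=1)
  nb .#.: next=.  (t=0,i=1, bit2=0)
  nb ..#: next=#  (t=0,i=6, bit1=1)
  nb ...: next=.  (t=0,i=5, bit0=0)
  bits 01101010 = 106

106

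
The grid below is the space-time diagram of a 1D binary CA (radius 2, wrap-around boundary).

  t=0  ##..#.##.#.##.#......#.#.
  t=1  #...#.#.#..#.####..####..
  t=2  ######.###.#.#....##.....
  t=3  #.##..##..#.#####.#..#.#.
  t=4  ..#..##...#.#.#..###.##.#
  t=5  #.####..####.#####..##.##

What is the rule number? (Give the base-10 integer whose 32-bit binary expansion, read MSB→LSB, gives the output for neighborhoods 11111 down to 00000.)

  #####|#  b31=1 t=2,i=2
  ####.|.  b30=0 t=1,i=15
  ###.#|.  b29=0 t=2,i=5
  ###..|.  b28=0 t=1,i=16
  ##.##|#  b27=1 t=2,i=6
  ##.#.|#  b26=1 t=0,i=8
  ##..#|.  b25=0 t=0,i=2
  ##...|.  b24=0 t=2,i=20
  #.###|#  b23=1 t=1,i=13
  #.##.|#  b22=1 t=0,i=0
  #.#.#|.  b21=0 t=0,i=9
  #.#..|#  b20=1 t=0,i=14
  #..##|#  b19=1 t=1,i=18
  #..#.|.  b18=0 t=0,i=3
  #...#|#  b17=1 t=1,i=2
  #....|#  b16=1 t=0,i=16
  .####|.  b15=0 t=1,i=14
  .###.|.  b14=0 t=2,i=8
  .##.#|.  b13=0 t=0,i=7
  .##..|.  b12=0 t=0,i=1
  .#.##|.  b11=0 t=0,i=5
  .#.#.|#  b10=1 t=0,i=22
  .#..#|#  b9=1 t=1,i=9
  .#...|#  b8=1 t=0,i=15
  ..###|#  b7=1 t=1,i=19
  ..##.|#  b6=1 t=2,i=18
  ..#.#|#  b5=1 t=0,i=4
  ..#..|#  b4=1 t=1,i=0
  ...##|.  b3=0 t=2,i=17
  ...#.|#  b2=1 t=0,i=20
  ....#|#  b1=1 t=0,i=19
  .....|.  b0=0 t=0,i=17
  bits 10001100110110110000011111110110 = 2363164662

2363164662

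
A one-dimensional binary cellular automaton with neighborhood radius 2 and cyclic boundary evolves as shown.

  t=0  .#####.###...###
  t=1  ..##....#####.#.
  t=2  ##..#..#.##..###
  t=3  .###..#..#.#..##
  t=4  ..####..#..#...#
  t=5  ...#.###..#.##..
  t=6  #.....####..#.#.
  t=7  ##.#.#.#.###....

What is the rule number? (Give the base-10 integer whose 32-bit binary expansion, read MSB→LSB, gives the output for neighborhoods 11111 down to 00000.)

  [31] ##### => #  t=0,i=3
  [30] ####. => .  t=0,i=4
  [29] ###.# => .  t=0,i=5
  [28] ###.. => #  t=0,i=9
  [27] ##.## => .  t=0,i=0
  [26] ##.#. => #  t=1,i=13
  [25] ##..# => #  t=2,i=2
  [24] ##... => #  t=0,i=10
  [23] #.### => .  t=0,i=1
  [22] #.##. => #  t=2,i=9
  [21] #.#.# => .  t=6,i=14
  [20] #.#.. => #  t=1,i=14
  [19] #..## => .  t=2,i=12
  [18] #..#. => #  t=2,i=3
  [17] #...# => #  t=0,i=11
  [16] #.... => .  t=1,i=5
  [15] .#### => #  t=0,i=2
  [14] .###. => #  t=0,i=8
  [13] .##.# => #  t=3,i=15
  [12] .##.. => .  t=1,i=3
  [11] .#.## => .  t=2,i=8
  [10] .#.#. => .  t=3,i=10
  [9] .#..# => .  t=2,i=5
  [8] .#... => #  t=1,i=15
  [7] ..### => .  t=0,i=13
  [6] ..##. => .  t=1,i=2
  [5] ..#.# => .  t=2,i=7
  [4] ..#.. => .  t=2,i=4
  [3] ...## => #  t=0,i=12
  [2] ...#. => .  t=4,i=14
  [1] ....# => .  t=1,i=6
  [0] ..... => #  t=5,i=0
  bits 10010111010101101110000100001001 = 2539053321

2539053321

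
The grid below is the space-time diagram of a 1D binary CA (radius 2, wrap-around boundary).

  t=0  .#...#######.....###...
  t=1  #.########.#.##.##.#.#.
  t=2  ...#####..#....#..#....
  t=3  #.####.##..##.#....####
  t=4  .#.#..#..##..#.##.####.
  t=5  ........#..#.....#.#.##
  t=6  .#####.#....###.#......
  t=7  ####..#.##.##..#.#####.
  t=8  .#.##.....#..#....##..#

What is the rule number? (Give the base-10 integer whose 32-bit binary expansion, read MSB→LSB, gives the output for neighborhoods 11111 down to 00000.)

2651554189

  [31] ##### => #  t=0,i=7
  [30] ####. => .  t=0,i=10
  [29] ###.# => .  t=1,i=9
  [28] ###.. => #  t=0,i=11
  [27] ##.## => #  t=1,i=15
  [26] ##.#. => #  t=1,i=10
  [25] ##..# => #  t=2,i=8
  [24] ##... => .  t=0,i=12
  [23] #.### => .  t=1,i=2
  [22] #.##. => .  t=1,i=13
  [21] #.#.# => .  t=1,i=0
  [20] #.#.. => .  t=3,i=14
  [19] #..## => #  t=3,i=10
  [18] #..#. => .  t=2,i=9
  [17] #...# => #  t=0,i=3
  [16] #.... => #  t=0,i=13
  [15] .#### => #  t=0,i=6
  [14] .###. => .  t=0,i=18
  [13] .##.# => .  t=1,i=14
  [12] .##.. => .  t=3,i=8
  [11] .#.## => .  t=1,i=1
  [10] .#.#. => .  t=1,i=20
  [9] .#..# => .  t=2,i=16
  [8] .#... => #  t=0,i=2
  [7] ..### => #  t=0,i=5
  [6] ..##. => .  t=3,i=11
  [5] ..#.# => .  t=4,i=1
  [4] ..#.. => .  t=0,i=1
  [3] ...## => #  t=0,i=4
  [2] ...#. => #  t=0,i=0
  [1] ....# => .  t=0,i=15
  [0] ..... => #  t=0,i=14
  bits 10011110000010111000000110001101 = 2651554189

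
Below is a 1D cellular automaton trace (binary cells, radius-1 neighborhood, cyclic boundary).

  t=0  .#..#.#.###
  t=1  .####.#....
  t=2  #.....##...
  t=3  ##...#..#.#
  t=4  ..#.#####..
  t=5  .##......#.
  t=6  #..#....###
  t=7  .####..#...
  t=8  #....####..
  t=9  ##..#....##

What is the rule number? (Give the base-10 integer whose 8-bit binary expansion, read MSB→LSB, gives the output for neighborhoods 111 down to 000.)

22

  ###|.  b7=0 t=0,i=9
  ##.|.  b6=0 t=0,i=10
  #.#|.  b5=0 t=0,i=0
  #..|#  b4=1 t=0,i=2
  .##|.  b3=0 t=0,i=8
  .#.|#  b2=1 t=0,i=1
  ..#|#  b1=1 t=0,i=3
  ...|.  b0=0 t=1,i=8
  bits 00010110 = 22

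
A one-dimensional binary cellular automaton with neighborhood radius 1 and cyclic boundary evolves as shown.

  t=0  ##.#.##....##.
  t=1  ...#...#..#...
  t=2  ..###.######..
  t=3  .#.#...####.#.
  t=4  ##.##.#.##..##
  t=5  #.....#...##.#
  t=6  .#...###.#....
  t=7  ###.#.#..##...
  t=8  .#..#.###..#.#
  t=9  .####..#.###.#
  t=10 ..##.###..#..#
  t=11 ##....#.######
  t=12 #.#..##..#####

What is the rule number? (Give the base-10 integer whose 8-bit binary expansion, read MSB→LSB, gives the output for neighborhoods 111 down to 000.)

150

  ### -> #   bit 7 = 1  t=2,i=3
  ##. -> .   bit 6 = 0  t=0,i=1
  #.# -> .   bit 5 = 0  t=0,i=2
  #.. -> #   bit 4 = 1  t=0,i=7
  .## -> .   bit 3 = 0  t=0,i=0
  .#. -> #   bit 2 = 1  t=0,i=3
  ..# -> #   bit 1 = 1  t=0,i=10
  ... -> .   bit 0 = 0  t=0,i=8
  bits 10010110 = 150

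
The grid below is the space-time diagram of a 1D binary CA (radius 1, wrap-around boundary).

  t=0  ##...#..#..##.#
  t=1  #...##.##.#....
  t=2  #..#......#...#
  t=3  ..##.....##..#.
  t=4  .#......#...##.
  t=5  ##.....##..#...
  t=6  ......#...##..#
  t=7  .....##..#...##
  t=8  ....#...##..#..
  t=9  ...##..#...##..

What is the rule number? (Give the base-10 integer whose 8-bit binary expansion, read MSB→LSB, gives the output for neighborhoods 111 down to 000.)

  ###|#  b7=1 t=0,i=0
  ##.|.  b6=0 t=0,i=1
  #.#|.  b5=0 t=0,i=13
  #..|.  b4=0 t=0,i=2
  .##|.  b3=0 t=0,i=11
  .#.|#  b2=1 t=0,i=5
  ..#|#  b1=1 t=0,i=4
  ...|.  b0=0 t=0,i=3
  bits 10000110 = 134

134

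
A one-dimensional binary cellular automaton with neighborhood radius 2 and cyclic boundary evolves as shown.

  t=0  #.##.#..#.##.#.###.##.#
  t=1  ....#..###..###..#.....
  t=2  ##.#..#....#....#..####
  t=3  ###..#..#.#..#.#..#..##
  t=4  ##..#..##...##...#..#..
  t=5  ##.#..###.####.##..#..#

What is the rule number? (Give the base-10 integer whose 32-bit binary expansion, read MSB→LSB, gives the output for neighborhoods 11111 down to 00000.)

3828291693

  #####|#  b31=1 t=2,i=21
  ####.|#  b30=1 t=2,i=0
  ###.#|#  b29=1 t=0,i=17
  ###..|.  b28=0 t=1,i=9
  ##.##|.  b27=0 t=0,i=1
  ##.#.|#  b26=1 t=0,i=4
  ##..#|.  b25=0 t=1,i=10
  ##...|.  b24=0 t=4,i=9
  #.###|.  b23=0 t=0,i=15
  #.##.|.  b22=0 t=0,i=2
  #.#.#|#  b21=1 t=0,i=13
  #.#..|.  b20=0 t=0,i=5
  #..##|#  b19=1 t=1,i=6
  #..#.|#  b18=1 t=0,i=7
  #...#|#  b17=1 t=4,i=10
  #....|#  b16=1 t=1,i=19
  .####|.  b15=0 t=2,i=20
  .###.|.  b14=0 t=0,i=16
  .##.#|.  b13=0 t=0,i=0
  .##..|#  b12=1 t=4,i=1
  .#.##|#  b11=1 t=0,i=9
  .#.#.|.  b10=0 t=3,i=9
  .#..#|.  b9=0 t=0,i=6
  .#...|.  b8=0 t=1,i=18
  ..###|.  b7=0 t=1,i=7
  ..##.|#  b6=1 t=4,i=0
  ..#.#|#  b5=1 t=0,i=8
  ..#..|.  b4=0 t=1,i=4
  ...##|#  b3=1 t=4,i=11
  ...#.|#  b2=1 t=1,i=3
  ....#|.  b1=0 t=1,i=2
  .....|#  b0=1 t=1,i=0
  bits 11100100001011110001100001101101 = 3828291693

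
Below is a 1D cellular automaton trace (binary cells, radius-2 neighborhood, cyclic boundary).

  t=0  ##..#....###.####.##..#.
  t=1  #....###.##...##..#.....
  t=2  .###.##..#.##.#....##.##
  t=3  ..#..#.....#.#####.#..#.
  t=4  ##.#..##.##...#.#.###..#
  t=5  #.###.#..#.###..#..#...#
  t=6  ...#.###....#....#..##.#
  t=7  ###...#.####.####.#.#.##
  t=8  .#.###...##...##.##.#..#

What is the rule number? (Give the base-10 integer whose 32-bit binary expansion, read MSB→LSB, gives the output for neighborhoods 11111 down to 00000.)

  #####|.  b31=0 t=3,i=15
  ####.|#  b30=1 t=0,i=15
  ###.#|.  b29=0 t=0,i=11
  ###..|.  b28=0 t=4,i=20
  ##.##|.  b27=0 t=0,i=12
  ##.#.|#  b26=1 t=2,i=13
  ##..#|.  b25=0 t=0,i=2
  ##...|#  b24=1 t=1,i=11
  #.###|.  b23=0 t=0,i=13
  #.##.|#  b22=1 t=0,i=0
  #.#.#|#  b21=1 t=4,i=16
  #.#..|#  b20=1 t=2,i=14
  #..##|.  b19=0 t=4,i=5
  #..#.|.  b18=0 t=0,i=3
  #...#|#  b17=1 t=1,i=12
  #....|#  b16=1 t=0,i=6
  .####|#  b15=1 t=0,i=14
  .###.|#  b14=1 t=0,i=10
  .##.#|.  b13=0 t=2,i=12
  .##..|.  b12=0 t=0,i=1
  .#.##|.  b11=0 t=0,i=23
  .#.#.|.  b10=0 t=4,i=15
  .#..#|#  b9=1 t=3,i=3
  .#...|#  b8=1 t=0,i=5
  ..###|#  b7=1 t=0,i=9
  ..##.|#  b6=1 t=1,i=14
  ..#.#|.  b5=0 t=0,i=22
  ..#..|.  b4=0 t=0,i=4
  ...##|.  b3=0 t=0,i=8
  ...#.|#  b2=1 t=1,i=23
  ....#|#  b1=1 t=0,i=7
  .....|.  b0=0 t=1,i=21
  bits 01000101011100111100001111000110 = 1165214662

1165214662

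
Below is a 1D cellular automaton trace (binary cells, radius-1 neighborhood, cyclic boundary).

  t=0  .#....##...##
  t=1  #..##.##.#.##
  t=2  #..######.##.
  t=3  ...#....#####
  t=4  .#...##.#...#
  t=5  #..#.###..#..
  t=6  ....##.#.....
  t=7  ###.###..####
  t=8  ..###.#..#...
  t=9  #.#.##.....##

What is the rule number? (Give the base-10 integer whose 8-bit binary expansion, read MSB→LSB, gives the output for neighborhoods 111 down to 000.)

105

  ###|.  b7=0 t=1,i=12
  ##.|#  b6=1 t=0,i=7
  #.#|#  b5=1 t=0,i=0
  #..|.  b4=0 t=0,i=2
  .##|#  b3=1 t=0,i=6
  .#.|.  b2=0 t=0,i=1
  ..#|.  b1=0 t=0,i=5
  ...|#  b0=1 t=0,i=3
  bits 01101001 = 105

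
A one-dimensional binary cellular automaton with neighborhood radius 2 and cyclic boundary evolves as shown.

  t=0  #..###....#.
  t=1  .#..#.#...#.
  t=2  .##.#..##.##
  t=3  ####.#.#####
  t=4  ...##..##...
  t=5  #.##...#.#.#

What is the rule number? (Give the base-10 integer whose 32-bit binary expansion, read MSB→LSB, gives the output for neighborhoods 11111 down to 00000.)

  #####|.  b31=0 t=3,i=0
  ####.|.  b30=0 t=3,i=2
  ###.#|#  b29=1 t=3,i=3
  ###..|.  b28=0 t=0,i=5
  ##.##|#  b27=1 t=2,i=0
  ##.#.|#  b26=1 t=2,i=3
  ##..#|.  b25=0 t=4,i=5
  ##...|#  b24=1 t=0,i=6
  #.###|#  b23=1 t=3,i=7
  #.##.|#  b22=1 t=2,i=1
  #.#.#|.  b21=0 t=3,i=5
  #.#..|.  b20=0 t=0,i=0
  #..##|.  b19=0 t=0,i=2
  #..#.|.  b18=0 t=1,i=0
  #...#|#  b17=1 t=1,i=8
  #....|.  b16=0 t=0,i=7
  .####|#  b15=1 t=3,i=8
  .###.|#  b14=1 t=0,i=4
  .##.#|#  b13=1 t=2,i=2
  .##..|.  b12=0 t=4,i=4
  .#.##|.  b11=0 t=3,i=6
  .#.#.|.  b10=0 t=0,i=11
  .#..#|#  b9=1 t=0,i=1
  .#...|#  b8=1 t=1,i=7
  ..###|.  b7=0 t=0,i=3
  ..##.|#  b6=1 t=2,i=7
  ..#.#|#  b5=1 t=0,i=10
  ..#..|#  b4=1 t=1,i=1
  ...##|#  b3=1 t=4,i=2
  ...#.|.  b2=0 t=0,i=9
  ....#|.  b1=0 t=0,i=8
  .....|#  b0=1 t=4,i=0
  bits 00101101110000101110001101111001 = 767746937

767746937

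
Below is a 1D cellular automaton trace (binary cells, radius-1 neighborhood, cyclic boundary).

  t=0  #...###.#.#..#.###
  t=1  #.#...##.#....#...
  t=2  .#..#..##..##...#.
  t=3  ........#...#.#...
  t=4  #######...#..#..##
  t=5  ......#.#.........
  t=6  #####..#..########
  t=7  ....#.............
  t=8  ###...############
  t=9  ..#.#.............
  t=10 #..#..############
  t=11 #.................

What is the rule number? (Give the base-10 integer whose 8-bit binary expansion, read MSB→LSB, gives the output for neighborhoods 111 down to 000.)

  nb ###: next=.  (t=0,i=5, bit7=0)
  nb ##.: next=#  (t=0,i=0, bit6=1)
  nb #.#: next=#  (t=0,i=7, bit5=1)
  nb #..: next=.  (t=0,i=1, bit4=0)
  nb .##: next=.  (t=0,i=4, bit3=0)
  nb .#.: next=.  (t=0,i=8, bit2=0)
  nb ..#: next=.  (t=0,i=3, bit1=0)
  nb ...: next=#  (t=0,i=2, bit0=1)
  bits 01100001 = 97

97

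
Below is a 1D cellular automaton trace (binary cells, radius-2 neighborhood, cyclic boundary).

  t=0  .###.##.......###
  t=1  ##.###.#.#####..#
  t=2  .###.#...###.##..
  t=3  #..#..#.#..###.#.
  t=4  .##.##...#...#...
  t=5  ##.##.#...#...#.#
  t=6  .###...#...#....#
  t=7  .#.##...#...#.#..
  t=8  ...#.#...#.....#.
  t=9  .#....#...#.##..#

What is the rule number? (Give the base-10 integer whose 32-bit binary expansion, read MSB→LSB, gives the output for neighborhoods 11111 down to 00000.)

3150218059

  #####|#  b31=1 t=1,i=11
  ####.|.  b30=0 t=1,i=12
  ###.#|#  b29=1 t=0,i=3
  ###..|#  b28=1 t=1,i=13
  ##.##|#  b27=1 t=0,i=0
  ##.#.|.  b26=0 t=1,i=6
  ##..#|#  b25=1 t=1,i=14
  ##...|#  b24=1 t=0,i=7
  #.###|#  b23=1 t=0,i=1
  #.##.|#  b22=1 t=0,i=5
  #.#.#|.  b21=0 t=1,i=7
  #.#..|.  b20=0 t=2,i=5
  #..##|.  b19=0 t=1,i=15
  #..#.|#  b18=1 t=3,i=2
  #...#|.  b17=0 t=2,i=7
  #....|.  b16=0 t=0,i=8
  .####|#  b15=1 t=1,i=10
  .###.|.  b14=0 t=0,i=2
  .##.#|.  b13=0 t=4,i=2
  .##..|.  b12=0 t=0,i=6
  .#.##|.  b11=0 t=1,i=8
  .#.#.|.  b10=0 t=3,i=7
  .#..#|#  b9=1 t=3,i=1
  .#...|#  b8=1 t=2,i=6
  ..###|.  b7=0 t=0,i=14
  ..##.|#  b6=1 t=4,i=1
  ..#.#|.  b5=0 t=3,i=6
  ..#..|.  b4=0 t=3,i=3
  ...##|#  b3=1 t=0,i=13
  ...#.|.  b2=0 t=4,i=8
  ....#|#  b1=1 t=0,i=12
  .....|#  b0=1 t=0,i=9
  bits 10111011110001001000001101001011 = 3150218059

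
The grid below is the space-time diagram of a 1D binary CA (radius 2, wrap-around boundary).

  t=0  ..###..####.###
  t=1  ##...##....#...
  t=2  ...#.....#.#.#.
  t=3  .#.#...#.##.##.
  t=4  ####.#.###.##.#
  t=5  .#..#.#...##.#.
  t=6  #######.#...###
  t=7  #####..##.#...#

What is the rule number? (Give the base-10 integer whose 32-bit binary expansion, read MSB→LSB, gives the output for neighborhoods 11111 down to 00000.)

2388528690

  #####|#  b31=1 t=4,i=1
  ####.|.  b30=0 t=0,i=9
  ###.#|.  b29=0 t=0,i=10
  ###..|.  b28=0 t=0,i=4
  ##.##|#  b27=1 t=0,i=11
  ##.#.|#  b26=1 t=4,i=4
  ##..#|#  b25=1 t=0,i=0
  ##...|.  b24=0 t=1,i=2
  #.###|.  b23=0 t=0,i=12
  #.##.|#  b22=1 t=3,i=9
  #.#.#|.  b21=0 t=2,i=11
  #.#..|#  b20=1 t=2,i=13
  #..##|#  b19=1 t=0,i=1
  #..#.|#  b18=1 t=3,i=0
  #...#|#  b17=1 t=1,i=3
  #....|.  b16=0 t=1,i=8
  .####|.  b15=0 t=0,i=8
  .###.|.  b14=0 t=0,i=3
  .##.#|.  b13=0 t=3,i=10
  .##..|.  b12=0 t=1,i=1
  .#.##|#  b11=1 t=3,i=8
  .#.#.|#  b10=1 t=2,i=10
  .#..#|#  b9=1 t=5,i=2
  .#...|.  b8=0 t=1,i=12
  ..###|.  b7=0 t=0,i=2
  ..##.|.  b6=0 t=1,i=0
  ..#.#|#  b5=1 t=2,i=9
  ..#..|#  b4=1 t=1,i=11
  ...##|.  b3=0 t=1,i=4
  ...#.|.  b2=0 t=1,i=10
  ....#|#  b1=1 t=1,i=9
  .....|.  b0=0 t=2,i=6
  bits 10001110010111100000111000110010 = 2388528690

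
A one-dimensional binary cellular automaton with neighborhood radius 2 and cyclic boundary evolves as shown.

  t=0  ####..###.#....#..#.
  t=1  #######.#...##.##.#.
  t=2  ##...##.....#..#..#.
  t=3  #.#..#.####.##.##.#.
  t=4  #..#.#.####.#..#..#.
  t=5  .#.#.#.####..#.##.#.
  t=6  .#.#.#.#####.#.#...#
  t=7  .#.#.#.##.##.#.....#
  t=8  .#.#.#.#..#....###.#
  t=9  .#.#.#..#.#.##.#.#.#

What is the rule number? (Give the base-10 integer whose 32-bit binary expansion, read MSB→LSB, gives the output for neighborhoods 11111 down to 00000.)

  nb #####: next=.  (t=1,i=2, bit31=0)
  nb ####.: next=#  (t=0,i=2, bit30=1)
  nb ###.#: next=#  (t=0,i=8, bit29=1)
  nb ###..: next=#  (t=0,i=3, bit28=1)
  nb ##.##: next=.  (t=1,i=14, bit27=0)
  nb ##.#.: next=.  (t=0,i=9, bit26=0)
  nb ##..#: next=#  (t=0,i=4, bit25=1)
  nb ##...: next=#  (t=2,i=2, bit24=1)
  nb #.###: next=#  (t=0,i=0, bit23=1)
  nb #.##.: next=#  (t=1,i=15, bit22=1)
  nb #.#.#: next=#  (t=1,i=18, bit21=1)
  nb #.#..: next=.  (t=0,i=10, bit20=0)
  nb #..##: next=#  (t=0,i=5, bit19=1)
  nb #..#.: next=.  (t=0,i=17, bit18=0)
  nb #...#: next=.  (t=1,i=10, bit17=0)
  nb #....: next=#  (t=0,i=12, bit16=1)
  nb .####: next=#  (t=0,i=1, bit15=1)
  nb .###.: next=.  (t=0,i=7, bit14=0)
  nb .##.#: next=.  (t=1,i=13, bit13=0)
  nb .##..: next=.  (t=2,i=1, bit12=0)
  nb .#.##: next=.  (t=0,i=19, bit11=0)
  nb .#.#.: next=.  (t=3,i=1, bit10=0)
  nb .#..#: next=#  (t=0,i=16, bit9=1)
  nb .#...: next=.  (t=0,i=11, bit8=0)
  nb ..###: next=#  (t=0,i=6, bit7=1)
  nb ..##.: next=#  (t=1,i=12, bit6=1)
  nb ..#.#: next=#  (t=0,i=18, bit5=1)
  nb ..#..: next=#  (t=0,i=15, bit4=1)
  nb ...##: next=.  (t=1,i=11, bit3=0)
  nb ...#.: next=.  (t=0,i=14, bit2=0)
  nb ....#: next=#  (t=0,i=13, bit1=1)
  nb .....: next=#  (t=2,i=9, bit0=1)
  bits 01110011111010011000001011110011 = 1944683251

1944683251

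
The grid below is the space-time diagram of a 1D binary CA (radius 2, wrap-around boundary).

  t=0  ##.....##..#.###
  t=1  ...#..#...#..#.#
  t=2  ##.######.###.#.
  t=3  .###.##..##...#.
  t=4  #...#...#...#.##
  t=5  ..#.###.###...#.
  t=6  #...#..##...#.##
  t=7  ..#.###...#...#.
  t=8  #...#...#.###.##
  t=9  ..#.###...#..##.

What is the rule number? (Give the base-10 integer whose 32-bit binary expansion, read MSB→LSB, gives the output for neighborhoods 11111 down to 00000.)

  #####|#  b31=1 t=0,i=15
  ####.|.  b30=0 t=0,i=0
  ###.#|.  b29=0 t=2,i=8
  ###..|.  b28=0 t=0,i=1
  ##.##|#  b27=1 t=2,i=2
  ##.#.|.  b26=0 t=2,i=13
  ##..#|.  b25=0 t=0,i=9
  ##...|.  b24=0 t=0,i=2
  #.###|#  b23=1 t=0,i=13
  #.##.|.  b22=0 t=2,i=0
  #.#.#|#  b21=1 t=2,i=14
  #.#..|.  b20=0 t=1,i=15
  #..##|#  b19=1 t=3,i=0
  #..#.|#  b18=1 t=0,i=10
  #...#|#  b17=1 t=1,i=1
  #....|#  b16=1 t=0,i=3
  .####|.  b15=0 t=0,i=14
  .###.|.  b14=0 t=2,i=11
  .##.#|#  b13=1 t=2,i=1
  .##..|.  b12=0 t=0,i=8
  .#.##|.  b11=0 t=0,i=12
  .#.#.|#  b10=1 t=1,i=14
  .#..#|#  b9=1 t=1,i=4
  .#...|#  b8=1 t=1,i=0
  ..###|.  b7=0 t=3,i=1
  ..##.|.  b6=0 t=0,i=7
  ..#.#|.  b5=0 t=0,i=11
  ..#..|#  b4=1 t=1,i=3
  ...##|#  b3=1 t=0,i=6
  ...#.|.  b2=0 t=1,i=2
  ....#|.  b1=0 t=0,i=5
  .....|.  b0=0 t=0,i=4
  bits 10001000101011110010011100011000 = 2293180184

2293180184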